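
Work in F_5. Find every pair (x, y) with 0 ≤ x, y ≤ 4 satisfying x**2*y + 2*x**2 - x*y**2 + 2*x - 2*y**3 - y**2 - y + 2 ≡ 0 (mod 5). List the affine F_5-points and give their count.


Affine F_5-points: {(0, 2), (2, 4), (3, 2), (3, 3), (4, 1)}; count = 5.

For each of the 25 pairs (x, y) ∈ F_5², evaluate f(x, y) mod 5. Record the zeros.
  x = 0: [0↦2, 1↦3, 2↦0, 3↦1, 4↦4]  zeros at y ∈ {2}
  x = 1: [0↦1, 1↦2, 2↦2, 3↦4, 4↦1]  zeros at y ∈ ∅
  x = 2: [0↦4, 1↦2, 2↦2, 3↦2, 4↦0]  zeros at y ∈ {4}
  x = 3: [0↦1, 1↦3, 2↦0, 3↦0, 4↦1]  zeros at y ∈ {2, 3}
  x = 4: [0↦2, 1↦0, 2↦1, 3↦3, 4↦4]  zeros at y ∈ {1}
Collecting zeros: affine points = {(0, 2), (2, 4), (3, 2), (3, 3), (4, 1)}.
Total count |C(F_5)_aff| = 5.


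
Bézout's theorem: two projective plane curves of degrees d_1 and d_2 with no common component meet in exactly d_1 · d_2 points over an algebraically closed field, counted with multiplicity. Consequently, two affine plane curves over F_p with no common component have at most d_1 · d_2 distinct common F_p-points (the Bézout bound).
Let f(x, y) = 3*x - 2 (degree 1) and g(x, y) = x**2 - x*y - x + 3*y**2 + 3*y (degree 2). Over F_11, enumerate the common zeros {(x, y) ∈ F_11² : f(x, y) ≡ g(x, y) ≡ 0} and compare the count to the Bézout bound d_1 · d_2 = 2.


Common zeros: ∅; count = 0; Bézout bound = 2.

deg(f) = 1, deg(g) = 2, so Bézout bound = 2.
Scan x ∈ F_11. For each x, list the y ∈ F_11 with f(x, y) ≡ 0 and those with g(x, y) ≡ 0 (mod 11); the common zeros in that column are the intersection.
  x = 0: f ≡ 0 at y ∈ ∅; g ≡ 0 at y ∈ {0, 10}; common: ∅.
  x = 1: f ≡ 0 at y ∈ ∅; g ≡ 0 at y ∈ {0, 3}; common: ∅.
  x = 2: f ≡ 0 at y ∈ ∅; g ≡ 0 at y ∈ ∅; common: ∅.
  x = 3: f ≡ 0 at y ∈ ∅; g ≡ 0 at y ∈ {3, 8}; common: ∅.
  x = 4: f ≡ 0 at y ∈ ∅; g ≡ 0 at y ∈ {2}; common: ∅.
  x = 5: f ≡ 0 at y ∈ ∅; g ≡ 0 at y ∈ ∅; common: ∅.
  x = 6: f ≡ 0 at y ∈ ∅; g ≡ 0 at y ∈ {4, 8}; common: ∅.
  x = 7: f ≡ 0 at y ∈ ∅; g ≡ 0 at y ∈ ∅; common: ∅.
  x = 8: f ≡ 0 at y ∈ {0, 1, 2, 3, 4, 5, 6, 7, 8, 9, 10}; g ≡ 0 at y ∈ ∅; common: ∅.
  x = 9: f ≡ 0 at y ∈ ∅; g ≡ 0 at y ∈ ∅; common: ∅.
  x = 10: f ≡ 0 at y ∈ ∅; g ≡ 0 at y ∈ {2, 4}; common: ∅.
Collecting: common zeros = ∅, so the count is 0.
Comparison with the Bézout bound: 0 ≤ 2 = deg(f)·deg(g), as expected for curves with no common component (the affine F_11-count falls short of the bound because intersections may lie at infinity, over extension fields, or carry multiplicity).


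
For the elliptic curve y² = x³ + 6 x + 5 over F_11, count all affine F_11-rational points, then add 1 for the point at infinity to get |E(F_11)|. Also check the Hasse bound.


Affine points = {(0, 4), (0, 7), (1, 1), (1, 10), (2, 5), (2, 6), (4, 4), (4, 7), (6, 2), (6, 9), (7, 4), (7, 7), (8, 2), (8, 9), (10, 3), (10, 8)}; affine count = 16; |E(F_11)| = 17.

Discriminant check: Δ ∝ 4a³ + 27b² = 4·6³ + 27·5² = 4·216 + 27·25 ≡ 10 (mod 11). Nonzero ⇒ E is nonsingular.
For each x ∈ F_11, compute rhs = x³ + 6·x + 5 mod 11, then count y ∈ F_11 with y² ≡ rhs.
  x = 0: rhs = 5, matching y values: 4, 7 (2 points).
  x = 1: rhs = 1, matching y values: 1, 10 (2 points).
  x = 2: rhs = 3, matching y values: 5, 6 (2 points).
  x = 3: rhs = 6, matching y values: none (0 points).
  x = 4: rhs = 5, matching y values: 4, 7 (2 points).
  x = 5: rhs = 6, matching y values: none (0 points).
  x = 6: rhs = 4, matching y values: 2, 9 (2 points).
  x = 7: rhs = 5, matching y values: 4, 7 (2 points).
  x = 8: rhs = 4, matching y values: 2, 9 (2 points).
  x = 9: rhs = 7, matching y values: none (0 points).
  x = 10: rhs = 9, matching y values: 3, 8 (2 points).
Total affine count: 16.
Full point count |E(F_11)| = 16 + 1 = 17.
Hasse bound: |17 − (11+1)| = |5| = 5 ≤ 2√11 ≈ 6.6332 ✓.


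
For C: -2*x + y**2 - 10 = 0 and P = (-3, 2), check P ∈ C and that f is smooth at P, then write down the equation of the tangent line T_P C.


Tangent line at P: -2*x + 4*y - 14 = 0.

Step 1: f(-3, 2) = 0, so P lies on C.
Step 2: partial derivatives
  f_x(x, y) = -2, f_y(x, y) = 2*y.
  f_x(P) = -2, f_y(P) = 4 (gradient nonzero, so P is smooth).
Step 3: tangent line at P: -2·(x − -3) + 4·(y − 2) = 0.
Expanding: -2*x + 4*y - 14 = 0.


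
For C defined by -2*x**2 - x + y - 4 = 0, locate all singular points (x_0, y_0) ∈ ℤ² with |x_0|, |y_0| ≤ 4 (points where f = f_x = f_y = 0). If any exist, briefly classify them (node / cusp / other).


No singular points in the scanned grid; C is smooth there.

Compute partial derivatives:
  f_x = -4*x - 1.
  f_y = 1.
f_y = 1 is a nonzero constant, so f_y never vanishes: no point (x, y) can satisfy f = f_x = f_y = 0. In particular no (x, y) ∈ {−4, ..., 4}² is singular; the curve is smooth.


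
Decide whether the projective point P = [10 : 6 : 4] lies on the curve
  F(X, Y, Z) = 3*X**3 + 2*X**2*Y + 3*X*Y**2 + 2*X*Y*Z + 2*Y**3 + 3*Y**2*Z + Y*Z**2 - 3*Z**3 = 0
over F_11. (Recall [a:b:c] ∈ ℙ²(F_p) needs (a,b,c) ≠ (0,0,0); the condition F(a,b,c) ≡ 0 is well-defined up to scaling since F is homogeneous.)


F(10,6,4) ≡ 5 (mod 11); P is NOT on the curve.

Evaluate F(10, 6, 4) term-by-term (mod 11).
  3*X**3 ↦ 3·1000·1·1 = 3000
  2*X**2*Y ↦ 2·100·6·1 = 1200
  3*X*Y**2 ↦ 3·10·36·1 = 1080
  2*X*Y*Z ↦ 2·10·6·4 = 480
  2*Y**3 ↦ 2·1·216·1 = 432
  3*Y**2*Z ↦ 3·1·36·4 = 432
  Y*Z**2 ↦ 1·1·6·16 = 96
  -3*Z**3 ↦ -3·1·1·64 = -192
Sum: F(10, 6, 4) = (3000) + (1200) + (1080) + (480) + (432) + (432) + (96) + (-192) = 6528.
Reducing mod 11: 6528 ≡ 5 (mod 11).
Since F(a, b, c) ≡ 5 ≠ 0 (mod 11), P does NOT lie on the curve.


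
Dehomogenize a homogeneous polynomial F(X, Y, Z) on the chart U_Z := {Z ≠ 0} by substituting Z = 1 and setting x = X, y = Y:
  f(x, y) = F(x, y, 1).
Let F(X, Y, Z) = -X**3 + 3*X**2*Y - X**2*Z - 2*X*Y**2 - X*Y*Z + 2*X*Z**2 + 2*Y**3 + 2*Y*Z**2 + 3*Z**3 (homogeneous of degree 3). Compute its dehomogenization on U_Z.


f(x, y) = -x**3 + 3*x**2*y - x**2 - 2*x*y**2 - x*y + 2*x + 2*y**3 + 2*y + 3

On U_Z we set Z = 1. Each monomial c·X^i·Y^j·Z^k in F becomes c·x^i·y^j·1^k = c·x^i·y^j.
Substituting Z = 1: F(X, Y, 1) = -x**3 + 3*x**2*y - x**2 - 2*x*y**2 - x*y + 2*x + 2*y**3 + 2*y + 3.
Note: deg(f) ≤ deg(F) = 3; strict inequality happens when F is divisible by Z (lost terms).


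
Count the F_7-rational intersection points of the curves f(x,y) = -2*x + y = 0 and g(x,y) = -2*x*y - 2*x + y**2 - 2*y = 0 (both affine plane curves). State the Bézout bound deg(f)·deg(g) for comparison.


Common zeros: {(0, 0)}; count = 1; Bézout bound = 2.

deg(f) = 1, deg(g) = 2, so Bézout bound = 2.
Scan x ∈ F_7. For each x, list the y ∈ F_7 with f(x, y) ≡ 0 and those with g(x, y) ≡ 0 (mod 7); the common zeros in that column are the intersection.
  x = 0: f ≡ 0 at y ∈ {0}; g ≡ 0 at y ∈ {0, 2}; common: {0}.
  x = 1: f ≡ 0 at y ∈ {2}; g ≡ 0 at y ∈ ∅; common: ∅.
  x = 2: f ≡ 0 at y ∈ {4}; g ≡ 0 at y ∈ ∅; common: ∅.
  x = 3: f ≡ 0 at y ∈ {6}; g ≡ 0 at y ∈ {3, 5}; common: ∅.
  x = 4: f ≡ 0 at y ∈ {1}; g ≡ 0 at y ∈ ∅; common: ∅.
  x = 5: f ≡ 0 at y ∈ {3}; g ≡ 0 at y ∈ {1, 4}; common: ∅.
  x = 6: f ≡ 0 at y ∈ {5}; g ≡ 0 at y ∈ ∅; common: ∅.
Collecting: common zeros = {(0, 0)}, so the count is 1.
Comparison with the Bézout bound: 1 ≤ 2 = deg(f)·deg(g), as expected for curves with no common component (the affine F_7-count falls short of the bound because intersections may lie at infinity, over extension fields, or carry multiplicity).


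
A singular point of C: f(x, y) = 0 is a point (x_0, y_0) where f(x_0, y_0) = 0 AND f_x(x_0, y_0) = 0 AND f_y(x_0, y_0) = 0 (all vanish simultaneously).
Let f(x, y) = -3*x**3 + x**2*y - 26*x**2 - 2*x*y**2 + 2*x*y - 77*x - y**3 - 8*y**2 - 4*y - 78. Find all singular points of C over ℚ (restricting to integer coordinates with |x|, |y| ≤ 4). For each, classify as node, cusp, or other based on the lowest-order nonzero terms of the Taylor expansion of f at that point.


Singular points: {(-3, -1)}; classification: cusp.

Compute partial derivatives:
  f_x = -9*x**2 + 2*x*y - 52*x - 2*y**2 + 2*y - 77.
  f_y = x**2 - 4*x*y + 2*x - 3*y**2 - 16*y - 4.
Scan x_0 ∈ {−4, ..., 4}. For each x_0, f_y(x_0, y) is a polynomial in y; find its integer roots y ∈ {−4, ..., 4}, then test f_x and f at those candidates.
  x = -4: f_y(-4, y) = 4 - 3*y**2; no integer root y with |y| ≤ 4.
  x = -3: f_y(-3, y) = -3*y**2 - 4*y - 1; vanishes at y ∈ {-1}. (-3, -1): f_x = 0, f = 0 — SINGULAR.
  x = -2: f_y(-2, y) = -3*y**2 - 8*y - 4; vanishes at y ∈ {-2}. (-2, -2): f_x = -13 ≠ 0.
  x = -1: f_y(-1, y) = -3*y**2 - 12*y - 5; no integer root y with |y| ≤ 4.
  x = 0: f_y(0, y) = -3*y**2 - 16*y - 4; no integer root y with |y| ≤ 4.
  x = 1: f_y(1, y) = -3*y**2 - 20*y - 1; no integer root y with |y| ≤ 4.
  x = 2: f_y(2, y) = -3*y**2 - 24*y + 4; no integer root y with |y| ≤ 4.
  x = 3: f_y(3, y) = -3*y**2 - 28*y + 11; no integer root y with |y| ≤ 4.
  x = 4: f_y(4, y) = -3*y**2 - 32*y + 20; no integer root y with |y| ≤ 4.
Only singular point on the grid: (-3, -1).
Classify: substitute x = -3 + u, y = -1 + v and expand: f = -3*u**3 + u**2*v - 2*u*v**2 - v**3 + v**2.
No constant or linear terms (consistent with a singular point). Quadratic part: v**2. Cubic part: -3*u**3 + u**2*v - 2*u*v**2 - v**3.
The quadratic part v**2 is a perfect square, so there is a single (double) tangent line v = 0, i.e. y = -1. Restricting the cubic part to that line (v = 0) leaves -3*u**3 ≠ 0, so f is not divisible by v and the branch is v² ≈ 3*u**3 to lowest order — this is a cusp.
Classification: cusp.


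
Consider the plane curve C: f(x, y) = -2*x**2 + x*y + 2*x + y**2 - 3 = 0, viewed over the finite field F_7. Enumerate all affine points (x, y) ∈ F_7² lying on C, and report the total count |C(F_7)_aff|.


Affine F_7-points: {(2, 0), (2, 5), (5, 4), (5, 5), (6, 0), (6, 1)}; count = 6.

For each of the 49 pairs (x, y) ∈ F_7², evaluate f(x, y) mod 7. Record the zeros.
  x = 0: [0↦4, 1↦5, 2↦1, 3↦6, 4↦6, 5↦1, 6↦5]  zeros at y ∈ ∅
  x = 1: [0↦4, 1↦6, 2↦3, 3↦2, 4↦3, 5↦6, 6↦4]  zeros at y ∈ ∅
  x = 2: [0↦0, 1↦3, 2↦1, 3↦1, 4↦3, 5↦0, 6↦6]  zeros at y ∈ {0, 5}
  x = 3: [0↦6, 1↦3, 2↦2, 3↦3, 4↦6, 5↦4, 6↦4]  zeros at y ∈ ∅
  x = 4: [0↦1, 1↦6, 2↦6, 3↦1, 4↦5, 5↦4, 6↦5]  zeros at y ∈ ∅
  x = 5: [0↦6, 1↦5, 2↦6, 3↦2, 4↦0, 5↦0, 6↦2]  zeros at y ∈ {4, 5}
  x = 6: [0↦0, 1↦0, 2↦2, 3↦6, 4↦5, 5↦6, 6↦2]  zeros at y ∈ {0, 1}
Collecting zeros: affine points = {(2, 0), (2, 5), (5, 4), (5, 5), (6, 0), (6, 1)}.
Total count |C(F_7)_aff| = 6.


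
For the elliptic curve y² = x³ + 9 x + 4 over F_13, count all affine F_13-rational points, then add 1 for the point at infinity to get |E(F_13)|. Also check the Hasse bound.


Affine points = {(0, 2), (0, 11), (1, 1), (1, 12), (2, 2), (2, 11), (4, 0), (6, 1), (6, 12), (8, 4), (8, 9), (11, 2), (11, 11)}; affine count = 13; |E(F_13)| = 14.

Discriminant check: Δ ∝ 4a³ + 27b² = 4·9³ + 27·4² = 4·729 + 27·16 ≡ 7 (mod 13). Nonzero ⇒ E is nonsingular.
For each x ∈ F_13, compute rhs = x³ + 9·x + 4 mod 13, then count y ∈ F_13 with y² ≡ rhs.
  x = 0: rhs = 4, matching y values: 2, 11 (2 points).
  x = 1: rhs = 1, matching y values: 1, 12 (2 points).
  x = 2: rhs = 4, matching y values: 2, 11 (2 points).
  x = 3: rhs = 6, matching y values: none (0 points).
  x = 4: rhs = 0, matching y values: 0 (1 points).
  x = 5: rhs = 5, matching y values: none (0 points).
  x = 6: rhs = 1, matching y values: 1, 12 (2 points).
  x = 7: rhs = 7, matching y values: none (0 points).
  x = 8: rhs = 3, matching y values: 4, 9 (2 points).
  x = 9: rhs = 8, matching y values: none (0 points).
  x = 10: rhs = 2, matching y values: none (0 points).
  x = 11: rhs = 4, matching y values: 2, 11 (2 points).
  x = 12: rhs = 7, matching y values: none (0 points).
Total affine count: 13.
Full point count |E(F_13)| = 13 + 1 = 14.
Hasse bound: |14 − (13+1)| = |0| = 0 ≤ 2√13 ≈ 7.2111 ✓.


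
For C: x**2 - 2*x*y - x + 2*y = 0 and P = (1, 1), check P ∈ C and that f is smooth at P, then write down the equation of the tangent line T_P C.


Tangent line at P: 1 - x = 0.

Step 1: f(1, 1) = 0, so P lies on C.
Step 2: partial derivatives
  f_x(x, y) = 2*x - 2*y - 1, f_y(x, y) = 2 - 2*x.
  f_x(P) = -1, f_y(P) = 0 (gradient nonzero, so P is smooth).
Step 3: tangent line at P: -1·(x − 1) + 0·(y − 1) = 0.
Expanding: 1 - x = 0.


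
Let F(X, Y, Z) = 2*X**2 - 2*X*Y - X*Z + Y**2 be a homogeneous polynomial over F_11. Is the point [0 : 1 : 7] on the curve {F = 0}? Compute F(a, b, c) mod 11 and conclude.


F(0,1,7) ≡ 1 (mod 11); P is NOT on the curve.

Evaluate F(0, 1, 7) term-by-term (mod 11).
  2*X**2 ↦ 2·0·1·1 = 0
  -2*X*Y ↦ -2·0·1·1 = 0
  -X*Z ↦ -1·0·1·7 = 0
  Y**2 ↦ 1·1·1·1 = 1
Sum: F(0, 1, 7) = (0) + (0) + (0) + (1) = 1.
Reducing mod 11: 1 ≡ 1 (mod 11).
Since F(a, b, c) ≡ 1 ≠ 0 (mod 11), P does NOT lie on the curve.


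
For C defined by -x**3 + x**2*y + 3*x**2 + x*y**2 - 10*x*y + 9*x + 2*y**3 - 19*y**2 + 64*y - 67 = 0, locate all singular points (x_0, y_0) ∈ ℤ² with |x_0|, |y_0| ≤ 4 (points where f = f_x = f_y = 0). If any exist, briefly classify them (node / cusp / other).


Singular points: {(2, 3)}; classification: cusp.

Compute partial derivatives:
  f_x = -3*x**2 + 2*x*y + 6*x + y**2 - 10*y + 9.
  f_y = x**2 + 2*x*y - 10*x + 6*y**2 - 38*y + 64.
Scan x_0 ∈ {−4, ..., 4}. For each x_0, f_y(x_0, y) is a polynomial in y; find its integer roots y ∈ {−4, ..., 4}, then test f_x and f at those candidates.
  x = -4: f_y(-4, y) = 6*y**2 - 46*y + 120; no integer root y with |y| ≤ 4.
  x = -3: f_y(-3, y) = 6*y**2 - 44*y + 103; no integer root y with |y| ≤ 4.
  x = -2: f_y(-2, y) = 6*y**2 - 42*y + 88; no integer root y with |y| ≤ 4.
  x = -1: f_y(-1, y) = 6*y**2 - 40*y + 75; no integer root y with |y| ≤ 4.
  x = 0: f_y(0, y) = 6*y**2 - 38*y + 64; no integer root y with |y| ≤ 4.
  x = 1: f_y(1, y) = 6*y**2 - 36*y + 55; no integer root y with |y| ≤ 4.
  x = 2: f_y(2, y) = 6*y**2 - 34*y + 48; vanishes at y ∈ {3}. (2, 3): f_x = 0, f = 0 — SINGULAR.
  x = 3: f_y(3, y) = 6*y**2 - 32*y + 43; no integer root y with |y| ≤ 4.
  x = 4: f_y(4, y) = 6*y**2 - 30*y + 40; no integer root y with |y| ≤ 4.
Only singular point on the grid: (2, 3).
Classify: substitute x = 2 + u, y = 3 + v and expand: f = -u**3 + u**2*v + u*v**2 + 2*v**3 + v**2.
No constant or linear terms (consistent with a singular point). Quadratic part: v**2. Cubic part: -u**3 + u**2*v + u*v**2 + 2*v**3.
The quadratic part v**2 is a perfect square, so there is a single (double) tangent line v = 0, i.e. y = 3. Restricting the cubic part to that line (v = 0) leaves -u**3 ≠ 0, so f is not divisible by v and the branch is v² ≈ u**3 to lowest order — this is a cusp.
Classification: cusp.


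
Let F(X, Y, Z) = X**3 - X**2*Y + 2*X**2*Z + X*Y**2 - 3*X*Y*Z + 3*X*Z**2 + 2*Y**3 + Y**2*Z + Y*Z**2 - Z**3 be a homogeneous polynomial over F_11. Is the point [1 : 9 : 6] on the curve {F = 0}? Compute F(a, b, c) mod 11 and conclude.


F(1,9,6) ≡ 4 (mod 11); P is NOT on the curve.

Evaluate F(1, 9, 6) term-by-term (mod 11).
  X**3 ↦ 1·1·1·1 = 1
  -X**2*Y ↦ -1·1·9·1 = -9
  2*X**2*Z ↦ 2·1·1·6 = 12
  X*Y**2 ↦ 1·1·81·1 = 81
  -3*X*Y*Z ↦ -3·1·9·6 = -162
  3*X*Z**2 ↦ 3·1·1·36 = 108
  2*Y**3 ↦ 2·1·729·1 = 1458
  Y**2*Z ↦ 1·1·81·6 = 486
  Y*Z**2 ↦ 1·1·9·36 = 324
  -Z**3 ↦ -1·1·1·216 = -216
Sum: F(1, 9, 6) = (1) + (-9) + (12) + (81) + (-162) + (108) + (1458) + (486) + (324) + (-216) = 2083.
Reducing mod 11: 2083 ≡ 4 (mod 11).
Since F(a, b, c) ≡ 4 ≠ 0 (mod 11), P does NOT lie on the curve.


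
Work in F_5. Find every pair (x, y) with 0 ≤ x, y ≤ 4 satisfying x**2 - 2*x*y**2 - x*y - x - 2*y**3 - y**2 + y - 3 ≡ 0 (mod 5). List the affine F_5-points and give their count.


Affine F_5-points: {(0, 1), (3, 2), (3, 3), (3, 4), (4, 1), (4, 3), (4, 4)}; count = 7.

For each of the 25 pairs (x, y) ∈ F_5², evaluate f(x, y) mod 5. Record the zeros.
  x = 0: [0↦2, 1↦0, 2↦4, 3↦2, 4↦2]  zeros at y ∈ {1}
  x = 1: [0↦2, 1↦2, 2↦4, 3↦1, 4↦1]  zeros at y ∈ ∅
  x = 2: [0↦4, 1↦1, 2↦1, 3↦2, 4↦2]  zeros at y ∈ ∅
  x = 3: [0↦3, 1↦2, 2↦0, 3↦0, 4↦0]  zeros at y ∈ {2, 3, 4}
  x = 4: [0↦4, 1↦0, 2↦1, 3↦0, 4↦0]  zeros at y ∈ {1, 3, 4}
Collecting zeros: affine points = {(0, 1), (3, 2), (3, 3), (3, 4), (4, 1), (4, 3), (4, 4)}.
Total count |C(F_5)_aff| = 7.


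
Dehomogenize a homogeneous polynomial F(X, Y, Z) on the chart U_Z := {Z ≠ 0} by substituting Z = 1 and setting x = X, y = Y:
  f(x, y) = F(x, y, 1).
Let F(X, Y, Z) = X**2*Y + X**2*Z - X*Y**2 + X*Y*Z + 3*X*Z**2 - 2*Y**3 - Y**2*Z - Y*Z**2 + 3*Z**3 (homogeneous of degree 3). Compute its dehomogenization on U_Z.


f(x, y) = x**2*y + x**2 - x*y**2 + x*y + 3*x - 2*y**3 - y**2 - y + 3

On U_Z we set Z = 1. Each monomial c·X^i·Y^j·Z^k in F becomes c·x^i·y^j·1^k = c·x^i·y^j.
Substituting Z = 1: F(X, Y, 1) = x**2*y + x**2 - x*y**2 + x*y + 3*x - 2*y**3 - y**2 - y + 3.
Note: deg(f) ≤ deg(F) = 3; strict inequality happens when F is divisible by Z (lost terms).


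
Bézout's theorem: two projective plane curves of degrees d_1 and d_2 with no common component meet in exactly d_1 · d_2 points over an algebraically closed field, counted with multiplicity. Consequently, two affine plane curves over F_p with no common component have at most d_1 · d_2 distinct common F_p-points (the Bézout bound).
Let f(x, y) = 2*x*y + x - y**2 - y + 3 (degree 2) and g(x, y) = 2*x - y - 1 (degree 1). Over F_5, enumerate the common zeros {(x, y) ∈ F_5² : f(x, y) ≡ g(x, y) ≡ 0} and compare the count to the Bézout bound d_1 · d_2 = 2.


Common zeros: {(2, 3)}; count = 1; Bézout bound = 2.

deg(f) = 2, deg(g) = 1, so Bézout bound = 2.
Scan x ∈ F_5. For each x, list the y ∈ F_5 with f(x, y) ≡ 0 and those with g(x, y) ≡ 0 (mod 5); the common zeros in that column are the intersection.
  x = 0: f ≡ 0 at y ∈ ∅; g ≡ 0 at y ∈ {4}; common: ∅.
  x = 1: f ≡ 0 at y ∈ ∅; g ≡ 0 at y ∈ {1}; common: ∅.
  x = 2: f ≡ 0 at y ∈ {0, 3}; g ≡ 0 at y ∈ {3}; common: {3}.
  x = 3: f ≡ 0 at y ∈ {1, 4}; g ≡ 0 at y ∈ {0}; common: ∅.
  x = 4: f ≡ 0 at y ∈ ∅; g ≡ 0 at y ∈ {2}; common: ∅.
Collecting: common zeros = {(2, 3)}, so the count is 1.
Comparison with the Bézout bound: 1 ≤ 2 = deg(f)·deg(g), as expected for curves with no common component (the affine F_5-count falls short of the bound because intersections may lie at infinity, over extension fields, or carry multiplicity).


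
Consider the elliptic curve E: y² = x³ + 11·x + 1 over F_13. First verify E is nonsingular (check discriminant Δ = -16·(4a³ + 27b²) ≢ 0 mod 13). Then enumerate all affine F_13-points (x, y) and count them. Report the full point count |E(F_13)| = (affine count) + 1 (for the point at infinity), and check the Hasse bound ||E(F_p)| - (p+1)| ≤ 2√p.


Affine points = {(0, 1), (0, 12), (1, 0), (3, 3), (3, 10), (5, 5), (5, 8), (6, 6), (6, 7), (8, 4), (8, 9), (9, 6), (9, 7), (11, 6), (11, 7)}; affine count = 15; |E(F_13)| = 16.

Discriminant check: Δ ∝ 4a³ + 27b² = 4·11³ + 27·1² = 4·1331 + 27·1 ≡ 8 (mod 13). Nonzero ⇒ E is nonsingular.
For each x ∈ F_13, compute rhs = x³ + 11·x + 1 mod 13, then count y ∈ F_13 with y² ≡ rhs.
  x = 0: rhs = 1, matching y values: 1, 12 (2 points).
  x = 1: rhs = 0, matching y values: 0 (1 points).
  x = 2: rhs = 5, matching y values: none (0 points).
  x = 3: rhs = 9, matching y values: 3, 10 (2 points).
  x = 4: rhs = 5, matching y values: none (0 points).
  x = 5: rhs = 12, matching y values: 5, 8 (2 points).
  x = 6: rhs = 10, matching y values: 6, 7 (2 points).
  x = 7: rhs = 5, matching y values: none (0 points).
  x = 8: rhs = 3, matching y values: 4, 9 (2 points).
  x = 9: rhs = 10, matching y values: 6, 7 (2 points).
  x = 10: rhs = 6, matching y values: none (0 points).
  x = 11: rhs = 10, matching y values: 6, 7 (2 points).
  x = 12: rhs = 2, matching y values: none (0 points).
Total affine count: 15.
Full point count |E(F_13)| = 15 + 1 = 16.
Hasse bound: |16 − (13+1)| = |2| = 2 ≤ 2√13 ≈ 7.2111 ✓.


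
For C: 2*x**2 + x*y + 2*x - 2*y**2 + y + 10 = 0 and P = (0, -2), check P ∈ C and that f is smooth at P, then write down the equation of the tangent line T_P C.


Tangent line at P: 9*y + 18 = 0.

Step 1: f(0, -2) = 0, so P lies on C.
Step 2: partial derivatives
  f_x(x, y) = 4*x + y + 2, f_y(x, y) = x - 4*y + 1.
  f_x(P) = 0, f_y(P) = 9 (gradient nonzero, so P is smooth).
Step 3: tangent line at P: 0·(x − 0) + 9·(y − -2) = 0.
Expanding: 9*y + 18 = 0.


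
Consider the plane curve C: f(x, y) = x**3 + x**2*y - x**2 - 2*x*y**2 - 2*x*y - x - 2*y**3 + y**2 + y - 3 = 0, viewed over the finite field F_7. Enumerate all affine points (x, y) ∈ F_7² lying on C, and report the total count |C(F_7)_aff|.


Affine F_7-points: {(1, 1), (3, 5), (4, 3), (6, 2)}; count = 4.

For each of the 49 pairs (x, y) ∈ F_7², evaluate f(x, y) mod 7. Record the zeros.
  x = 0: [0↦4, 1↦4, 2↦1, 3↦4, 4↦1, 5↦1, 6↦6]  zeros at y ∈ ∅
  x = 1: [0↦3, 1↦0, 2↦4, 3↦3, 4↦6, 5↦1, 6↦4]  zeros at y ∈ {1}
  x = 2: [0↦6, 1↦2, 2↦1, 3↦5, 4↦2, 5↦1, 6↦4]  zeros at y ∈ ∅
  x = 3: [0↦5, 1↦2, 2↦5, 3↦2, 4↦2, 5↦0, 6↦5]  zeros at y ∈ {5}
  x = 4: [0↦6, 1↦6, 2↦1, 3↦0, 4↦5, 5↦4, 6↦6]  zeros at y ∈ {3}
  x = 5: [0↦1, 1↦6, 2↦2, 3↦5, 4↦3, 5↦5, 6↦6]  zeros at y ∈ ∅
  x = 6: [0↦3, 1↦1, 2↦0, 3↦2, 4↦2, 5↦2, 6↦4]  zeros at y ∈ {2}
Collecting zeros: affine points = {(1, 1), (3, 5), (4, 3), (6, 2)}.
Total count |C(F_7)_aff| = 4.


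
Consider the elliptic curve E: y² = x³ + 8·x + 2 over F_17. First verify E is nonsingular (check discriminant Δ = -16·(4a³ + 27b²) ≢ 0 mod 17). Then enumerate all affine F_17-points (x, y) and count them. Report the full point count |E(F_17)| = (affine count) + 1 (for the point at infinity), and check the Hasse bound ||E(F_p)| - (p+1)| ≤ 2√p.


Affine points = {(0, 6), (0, 11), (2, 3), (2, 14), (3, 6), (3, 11), (4, 8), (4, 9), (8, 0), (9, 2), (9, 15), (13, 5), (13, 12), (14, 6), (14, 11)}; affine count = 15; |E(F_17)| = 16.

Discriminant check: Δ ∝ 4a³ + 27b² = 4·8³ + 27·2² = 4·512 + 27·4 ≡ 14 (mod 17). Nonzero ⇒ E is nonsingular.
For each x ∈ F_17, compute rhs = x³ + 8·x + 2 mod 17, then count y ∈ F_17 with y² ≡ rhs.
  x = 0: rhs = 2, matching y values: 6, 11 (2 points).
  x = 1: rhs = 11, matching y values: none (0 points).
  x = 2: rhs = 9, matching y values: 3, 14 (2 points).
  x = 3: rhs = 2, matching y values: 6, 11 (2 points).
  x = 4: rhs = 13, matching y values: 8, 9 (2 points).
  x = 5: rhs = 14, matching y values: none (0 points).
  x = 6: rhs = 11, matching y values: none (0 points).
  x = 7: rhs = 10, matching y values: none (0 points).
  x = 8: rhs = 0, matching y values: 0 (1 points).
  x = 9: rhs = 4, matching y values: 2, 15 (2 points).
  x = 10: rhs = 11, matching y values: none (0 points).
  x = 11: rhs = 10, matching y values: none (0 points).
  x = 12: rhs = 7, matching y values: none (0 points).
  x = 13: rhs = 8, matching y values: 5, 12 (2 points).
  x = 14: rhs = 2, matching y values: 6, 11 (2 points).
  x = 15: rhs = 12, matching y values: none (0 points).
  x = 16: rhs = 10, matching y values: none (0 points).
Total affine count: 15.
Full point count |E(F_17)| = 15 + 1 = 16.
Hasse bound: |16 − (17+1)| = |-2| = 2 ≤ 2√17 ≈ 8.2462 ✓.


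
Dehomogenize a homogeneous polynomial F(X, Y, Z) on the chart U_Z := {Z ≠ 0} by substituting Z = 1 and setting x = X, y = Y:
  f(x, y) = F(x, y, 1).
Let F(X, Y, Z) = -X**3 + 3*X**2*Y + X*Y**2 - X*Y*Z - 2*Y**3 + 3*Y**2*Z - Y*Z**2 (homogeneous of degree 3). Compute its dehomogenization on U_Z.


f(x, y) = -x**3 + 3*x**2*y + x*y**2 - x*y - 2*y**3 + 3*y**2 - y

On U_Z we set Z = 1. Each monomial c·X^i·Y^j·Z^k in F becomes c·x^i·y^j·1^k = c·x^i·y^j.
Substituting Z = 1: F(X, Y, 1) = -x**3 + 3*x**2*y + x*y**2 - x*y - 2*y**3 + 3*y**2 - y.
Note: deg(f) ≤ deg(F) = 3; strict inequality happens when F is divisible by Z (lost terms).


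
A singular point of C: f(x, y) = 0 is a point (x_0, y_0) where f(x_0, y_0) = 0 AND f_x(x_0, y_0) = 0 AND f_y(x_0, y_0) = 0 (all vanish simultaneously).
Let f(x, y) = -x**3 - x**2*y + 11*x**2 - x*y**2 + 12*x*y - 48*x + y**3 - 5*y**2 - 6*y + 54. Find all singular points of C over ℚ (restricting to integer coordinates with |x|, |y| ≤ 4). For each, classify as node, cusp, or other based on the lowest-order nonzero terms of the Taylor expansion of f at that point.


Singular points: {(3, 3)}; classification: node.

Compute partial derivatives:
  f_x = -3*x**2 - 2*x*y + 22*x - y**2 + 12*y - 48.
  f_y = -x**2 - 2*x*y + 12*x + 3*y**2 - 10*y - 6.
Scan x_0 ∈ {−4, ..., 4}. For each x_0, f_y(x_0, y) is a polynomial in y; find its integer roots y ∈ {−4, ..., 4}, then test f_x and f at those candidates.
  x = -4: f_y(-4, y) = 3*y**2 - 2*y - 70; no integer root y with |y| ≤ 4.
  x = -3: f_y(-3, y) = 3*y**2 - 4*y - 51; no integer root y with |y| ≤ 4.
  x = -2: f_y(-2, y) = 3*y**2 - 6*y - 34; no integer root y with |y| ≤ 4.
  x = -1: f_y(-1, y) = 3*y**2 - 8*y - 19; no integer root y with |y| ≤ 4.
  x = 0: f_y(0, y) = 3*y**2 - 10*y - 6; no integer root y with |y| ≤ 4.
  x = 1: f_y(1, y) = 3*y**2 - 12*y + 5; no integer root y with |y| ≤ 4.
  x = 2: f_y(2, y) = 3*y**2 - 14*y + 14; no integer root y with |y| ≤ 4.
  x = 3: f_y(3, y) = 3*y**2 - 16*y + 21; vanishes at y ∈ {3}. (3, 3): f_x = 0, f = 0 — SINGULAR.
  x = 4: f_y(4, y) = 3*y**2 - 18*y + 26; no integer root y with |y| ≤ 4.
Only singular point on the grid: (3, 3).
Classify: substitute x = 3 + u, y = 3 + v and expand: f = -u**3 - u**2*v - u**2 - u*v**2 + v**3 + v**2.
No constant or linear terms (consistent with a singular point). Quadratic part: -u**2 + v**2. Cubic part: -u**3 - u**2*v - u*v**2 + v**3.
The quadratic part v**2 - u**2 = (v − u)(v + u) splits into two distinct linear factors, so there are two distinct tangent lines y − 3 = ±(x − 3) — this is a node (ordinary double point).
Classification: node.


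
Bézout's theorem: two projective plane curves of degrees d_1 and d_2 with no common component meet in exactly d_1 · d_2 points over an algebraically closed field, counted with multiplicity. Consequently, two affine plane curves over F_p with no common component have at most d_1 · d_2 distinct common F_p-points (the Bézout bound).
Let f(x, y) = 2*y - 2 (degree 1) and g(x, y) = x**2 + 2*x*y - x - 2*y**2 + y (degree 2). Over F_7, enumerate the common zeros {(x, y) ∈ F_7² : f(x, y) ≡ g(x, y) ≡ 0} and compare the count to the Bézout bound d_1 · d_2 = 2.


Common zeros: ∅; count = 0; Bézout bound = 2.

deg(f) = 1, deg(g) = 2, so Bézout bound = 2.
Scan x ∈ F_7. For each x, list the y ∈ F_7 with f(x, y) ≡ 0 and those with g(x, y) ≡ 0 (mod 7); the common zeros in that column are the intersection.
  x = 0: f ≡ 0 at y ∈ {1}; g ≡ 0 at y ∈ {0, 4}; common: ∅.
  x = 1: f ≡ 0 at y ∈ {1}; g ≡ 0 at y ∈ {0, 5}; common: ∅.
  x = 2: f ≡ 0 at y ∈ {1}; g ≡ 0 at y ∈ ∅; common: ∅.
  x = 3: f ≡ 0 at y ∈ {1}; g ≡ 0 at y ∈ ∅; common: ∅.
  x = 4: f ≡ 0 at y ∈ {1}; g ≡ 0 at y ∈ {3, 5}; common: ∅.
  x = 5: f ≡ 0 at y ∈ {1}; g ≡ 0 at y ∈ {3, 6}; common: ∅.
  x = 6: f ≡ 0 at y ∈ {1}; g ≡ 0 at y ∈ ∅; common: ∅.
Collecting: common zeros = ∅, so the count is 0.
Comparison with the Bézout bound: 0 ≤ 2 = deg(f)·deg(g), as expected for curves with no common component (the affine F_7-count falls short of the bound because intersections may lie at infinity, over extension fields, or carry multiplicity).


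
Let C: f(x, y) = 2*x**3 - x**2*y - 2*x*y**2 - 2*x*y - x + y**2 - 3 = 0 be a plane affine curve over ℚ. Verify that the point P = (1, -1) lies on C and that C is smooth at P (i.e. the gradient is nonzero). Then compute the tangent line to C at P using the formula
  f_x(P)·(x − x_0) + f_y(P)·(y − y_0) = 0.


Tangent line at P: 7*x - y - 8 = 0.

Step 1: f(1, -1) = 0, so P lies on C.
Step 2: partial derivatives
  f_x(x, y) = 6*x**2 - 2*x*y - 2*y**2 - 2*y - 1, f_y(x, y) = -x**2 - 4*x*y - 2*x + 2*y.
  f_x(P) = 7, f_y(P) = -1 (gradient nonzero, so P is smooth).
Step 3: tangent line at P: 7·(x − 1) + -1·(y − -1) = 0.
Expanding: 7*x - y - 8 = 0.


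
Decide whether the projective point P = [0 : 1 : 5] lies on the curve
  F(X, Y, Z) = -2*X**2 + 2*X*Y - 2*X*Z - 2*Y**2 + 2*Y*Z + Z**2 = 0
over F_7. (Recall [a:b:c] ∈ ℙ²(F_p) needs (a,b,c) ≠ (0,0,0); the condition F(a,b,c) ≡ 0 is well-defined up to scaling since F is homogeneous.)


F(0,1,5) ≡ 5 (mod 7); P is NOT on the curve.

Evaluate F(0, 1, 5) term-by-term (mod 7).
  -2*X**2 ↦ -2·0·1·1 = 0
  2*X*Y ↦ 2·0·1·1 = 0
  -2*X*Z ↦ -2·0·1·5 = 0
  -2*Y**2 ↦ -2·1·1·1 = -2
  2*Y*Z ↦ 2·1·1·5 = 10
  Z**2 ↦ 1·1·1·25 = 25
Sum: F(0, 1, 5) = (0) + (0) + (0) + (-2) + (10) + (25) = 33.
Reducing mod 7: 33 ≡ 5 (mod 7).
Since F(a, b, c) ≡ 5 ≠ 0 (mod 7), P does NOT lie on the curve.


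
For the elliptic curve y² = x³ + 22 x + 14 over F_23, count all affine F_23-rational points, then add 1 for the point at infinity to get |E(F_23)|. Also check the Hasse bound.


Affine points = {(8, 9), (8, 14), (11, 0), (13, 6), (13, 17), (15, 4), (15, 19), (16, 0), (18, 3), (18, 20), (19, 0), (20, 6), (20, 17), (21, 10), (21, 13)}; affine count = 15; |E(F_23)| = 16.

Discriminant check: Δ ∝ 4a³ + 27b² = 4·22³ + 27·14² = 4·10648 + 27·196 ≡ 21 (mod 23). Nonzero ⇒ E is nonsingular.
For each x ∈ F_23, compute rhs = x³ + 22·x + 14 mod 23, then count y ∈ F_23 with y² ≡ rhs.
  x = 0: rhs = 14, matching y values: none (0 points).
  x = 1: rhs = 14, matching y values: none (0 points).
  x = 2: rhs = 20, matching y values: none (0 points).
  x = 3: rhs = 15, matching y values: none (0 points).
  x = 4: rhs = 5, matching y values: none (0 points).
  x = 5: rhs = 19, matching y values: none (0 points).
  x = 6: rhs = 17, matching y values: none (0 points).
  x = 7: rhs = 5, matching y values: none (0 points).
  x = 8: rhs = 12, matching y values: 9, 14 (2 points).
  x = 9: rhs = 21, matching y values: none (0 points).
  x = 10: rhs = 15, matching y values: none (0 points).
  x = 11: rhs = 0, matching y values: 0 (1 points).
  x = 12: rhs = 5, matching y values: none (0 points).
  x = 13: rhs = 13, matching y values: 6, 17 (2 points).
  x = 14: rhs = 7, matching y values: none (0 points).
  x = 15: rhs = 16, matching y values: 4, 19 (2 points).
  x = 16: rhs = 0, matching y values: 0 (1 points).
  x = 17: rhs = 11, matching y values: none (0 points).
  x = 18: rhs = 9, matching y values: 3, 20 (2 points).
  x = 19: rhs = 0, matching y values: 0 (1 points).
  x = 20: rhs = 13, matching y values: 6, 17 (2 points).
  x = 21: rhs = 8, matching y values: 10, 13 (2 points).
  x = 22: rhs = 14, matching y values: none (0 points).
Total affine count: 15.
Full point count |E(F_23)| = 15 + 1 = 16.
Hasse bound: |16 − (23+1)| = |-8| = 8 ≤ 2√23 ≈ 9.5917 ✓.


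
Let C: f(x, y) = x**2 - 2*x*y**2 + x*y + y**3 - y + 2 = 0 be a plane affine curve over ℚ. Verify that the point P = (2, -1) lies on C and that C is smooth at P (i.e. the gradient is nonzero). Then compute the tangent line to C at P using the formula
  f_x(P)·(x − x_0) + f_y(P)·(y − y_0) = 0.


Tangent line at P: x + 12*y + 10 = 0.

Step 1: f(2, -1) = 0, so P lies on C.
Step 2: partial derivatives
  f_x(x, y) = 2*x - 2*y**2 + y, f_y(x, y) = -4*x*y + x + 3*y**2 - 1.
  f_x(P) = 1, f_y(P) = 12 (gradient nonzero, so P is smooth).
Step 3: tangent line at P: 1·(x − 2) + 12·(y − -1) = 0.
Expanding: x + 12*y + 10 = 0.


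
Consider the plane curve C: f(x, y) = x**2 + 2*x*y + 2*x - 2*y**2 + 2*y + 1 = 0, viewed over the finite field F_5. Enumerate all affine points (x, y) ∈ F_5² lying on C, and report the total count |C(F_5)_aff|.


Affine F_5-points: {(4, 0)}; count = 1.

For each of the 25 pairs (x, y) ∈ F_5², evaluate f(x, y) mod 5. Record the zeros.
  x = 0: [0↦1, 1↦1, 2↦2, 3↦4, 4↦2]  zeros at y ∈ ∅
  x = 1: [0↦4, 1↦1, 2↦4, 3↦3, 4↦3]  zeros at y ∈ ∅
  x = 2: [0↦4, 1↦3, 2↦3, 3↦4, 4↦1]  zeros at y ∈ ∅
  x = 3: [0↦1, 1↦2, 2↦4, 3↦2, 4↦1]  zeros at y ∈ ∅
  x = 4: [0↦0, 1↦3, 2↦2, 3↦2, 4↦3]  zeros at y ∈ {0}
Collecting zeros: affine points = {(4, 0)}.
Total count |C(F_5)_aff| = 1.


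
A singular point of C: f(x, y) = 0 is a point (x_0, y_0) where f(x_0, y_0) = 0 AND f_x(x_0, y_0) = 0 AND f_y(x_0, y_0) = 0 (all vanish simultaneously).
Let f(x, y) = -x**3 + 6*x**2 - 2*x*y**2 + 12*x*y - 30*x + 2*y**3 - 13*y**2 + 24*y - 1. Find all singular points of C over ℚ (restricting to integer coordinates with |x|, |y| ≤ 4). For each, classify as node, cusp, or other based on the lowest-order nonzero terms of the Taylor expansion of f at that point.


Singular points: {(2, 3)}; classification: cusp.

Compute partial derivatives:
  f_x = -3*x**2 + 12*x - 2*y**2 + 12*y - 30.
  f_y = -4*x*y + 12*x + 6*y**2 - 26*y + 24.
Scan x_0 ∈ {−4, ..., 4}. For each x_0, f_y(x_0, y) is a polynomial in y; find its integer roots y ∈ {−4, ..., 4}, then test f_x and f at those candidates.
  x = -4: f_y(-4, y) = 6*y**2 - 10*y - 24; vanishes at y ∈ {3}. (-4, 3): f_x = -108 ≠ 0.
  x = -3: f_y(-3, y) = 6*y**2 - 14*y - 12; vanishes at y ∈ {3}. (-3, 3): f_x = -75 ≠ 0.
  x = -2: f_y(-2, y) = 6*y**2 - 18*y; vanishes at y ∈ {0, 3}. (-2, 0): f_x = -66 ≠ 0; (-2, 3): f_x = -48 ≠ 0.
  x = -1: f_y(-1, y) = 6*y**2 - 22*y + 12; vanishes at y ∈ {3}. (-1, 3): f_x = -27 ≠ 0.
  x = 0: f_y(0, y) = 6*y**2 - 26*y + 24; vanishes at y ∈ {3}. (0, 3): f_x = -12 ≠ 0.
  x = 1: f_y(1, y) = 6*y**2 - 30*y + 36; vanishes at y ∈ {2, 3}. (1, 2): f_x = -5 ≠ 0; (1, 3): f_x = -3 ≠ 0.
  x = 2: f_y(2, y) = 6*y**2 - 34*y + 48; vanishes at y ∈ {3}. (2, 3): f_x = 0, f = 0 — SINGULAR.
  x = 3: f_y(3, y) = 6*y**2 - 38*y + 60; vanishes at y ∈ {3}. (3, 3): f_x = -3 ≠ 0.
  x = 4: f_y(4, y) = 6*y**2 - 42*y + 72; vanishes at y ∈ {3, 4}. (4, 3): f_x = -12 ≠ 0; (4, 4): f_x = -14 ≠ 0.
Only singular point on the grid: (2, 3).
Classify: substitute x = 2 + u, y = 3 + v and expand: f = -u**3 - 2*u*v**2 + 2*v**3 + v**2.
No constant or linear terms (consistent with a singular point). Quadratic part: v**2. Cubic part: -u**3 - 2*u*v**2 + 2*v**3.
The quadratic part v**2 is a perfect square, so there is a single (double) tangent line v = 0, i.e. y = 3. Restricting the cubic part to that line (v = 0) leaves -u**3 ≠ 0, so f is not divisible by v and the branch is v² ≈ u**3 to lowest order — this is a cusp.
Classification: cusp.


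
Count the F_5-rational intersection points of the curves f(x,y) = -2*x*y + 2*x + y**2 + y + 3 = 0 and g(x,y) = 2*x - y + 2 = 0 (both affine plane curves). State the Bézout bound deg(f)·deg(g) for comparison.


Common zeros: {(2, 1)}; count = 1; Bézout bound = 2.

deg(f) = 2, deg(g) = 1, so Bézout bound = 2.
Scan x ∈ F_5. For each x, list the y ∈ F_5 with f(x, y) ≡ 0 and those with g(x, y) ≡ 0 (mod 5); the common zeros in that column are the intersection.
  x = 0: f ≡ 0 at y ∈ {1, 3}; g ≡ 0 at y ∈ {2}; common: ∅.
  x = 1: f ≡ 0 at y ∈ {0, 1}; g ≡ 0 at y ∈ {4}; common: ∅.
  x = 2: f ≡ 0 at y ∈ {1, 2}; g ≡ 0 at y ∈ {1}; common: {1}.
  x = 3: f ≡ 0 at y ∈ {1, 4}; g ≡ 0 at y ∈ {3}; common: ∅.
  x = 4: f ≡ 0 at y ∈ {1}; g ≡ 0 at y ∈ {0}; common: ∅.
Collecting: common zeros = {(2, 1)}, so the count is 1.
Comparison with the Bézout bound: 1 ≤ 2 = deg(f)·deg(g), as expected for curves with no common component (the affine F_5-count falls short of the bound because intersections may lie at infinity, over extension fields, or carry multiplicity).


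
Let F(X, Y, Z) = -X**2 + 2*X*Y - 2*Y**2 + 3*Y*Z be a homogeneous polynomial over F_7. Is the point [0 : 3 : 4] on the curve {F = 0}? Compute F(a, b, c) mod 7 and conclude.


F(0,3,4) ≡ 4 (mod 7); P is NOT on the curve.

Evaluate F(0, 3, 4) term-by-term (mod 7).
  -X**2 ↦ -1·0·1·1 = 0
  2*X*Y ↦ 2·0·3·1 = 0
  -2*Y**2 ↦ -2·1·9·1 = -18
  3*Y*Z ↦ 3·1·3·4 = 36
Sum: F(0, 3, 4) = (0) + (0) + (-18) + (36) = 18.
Reducing mod 7: 18 ≡ 4 (mod 7).
Since F(a, b, c) ≡ 4 ≠ 0 (mod 7), P does NOT lie on the curve.


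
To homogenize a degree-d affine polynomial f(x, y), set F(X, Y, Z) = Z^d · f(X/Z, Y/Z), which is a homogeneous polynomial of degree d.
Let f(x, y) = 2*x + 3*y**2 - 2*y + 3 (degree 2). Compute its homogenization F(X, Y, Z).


F(X, Y, Z) = 2*X*Z + 3*Y**2 - 2*Y*Z + 3*Z**2

deg(f) = 2.
Substitute x = X/Z, y = Y/Z into f, then multiply by Z^2.
  monomial 2·x^1·y^0 ↦ 2·X^1·Y^0·Z^1.
  monomial 3·x^0·y^2 ↦ 3·X^0·Y^2·Z^0.
  monomial -2·x^0·y^1 ↦ -2·X^0·Y^1·Z^1.
  monomial 3·x^0·y^0 ↦ 3·X^0·Y^0·Z^2.
Collecting: F(X, Y, Z) = 2*X*Z + 3*Y**2 - 2*Y*Z + 3*Z**2.


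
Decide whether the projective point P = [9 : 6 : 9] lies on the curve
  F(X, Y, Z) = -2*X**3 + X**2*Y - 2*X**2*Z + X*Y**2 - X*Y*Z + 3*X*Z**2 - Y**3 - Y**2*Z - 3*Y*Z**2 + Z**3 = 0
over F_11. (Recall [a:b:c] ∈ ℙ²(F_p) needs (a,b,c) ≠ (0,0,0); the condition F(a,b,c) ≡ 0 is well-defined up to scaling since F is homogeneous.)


F(9,6,9) ≡ 9 (mod 11); P is NOT on the curve.

Evaluate F(9, 6, 9) term-by-term (mod 11).
  -2*X**3 ↦ -2·729·1·1 = -1458
  X**2*Y ↦ 1·81·6·1 = 486
  -2*X**2*Z ↦ -2·81·1·9 = -1458
  X*Y**2 ↦ 1·9·36·1 = 324
  -X*Y*Z ↦ -1·9·6·9 = -486
  3*X*Z**2 ↦ 3·9·1·81 = 2187
  -Y**3 ↦ -1·1·216·1 = -216
  -Y**2*Z ↦ -1·1·36·9 = -324
  -3*Y*Z**2 ↦ -3·1·6·81 = -1458
  Z**3 ↦ 1·1·1·729 = 729
Sum: F(9, 6, 9) = (-1458) + (486) + (-1458) + (324) + (-486) + (2187) + (-216) + (-324) + (-1458) + (729) = -1674.
Reducing mod 11: -1674 ≡ 9 (mod 11).
Since F(a, b, c) ≡ 9 ≠ 0 (mod 11), P does NOT lie on the curve.


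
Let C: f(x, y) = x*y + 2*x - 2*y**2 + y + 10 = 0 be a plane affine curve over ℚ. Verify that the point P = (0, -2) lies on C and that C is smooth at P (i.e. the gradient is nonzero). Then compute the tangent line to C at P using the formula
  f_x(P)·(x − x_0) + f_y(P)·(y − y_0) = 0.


Tangent line at P: 9*y + 18 = 0.

Step 1: f(0, -2) = 0, so P lies on C.
Step 2: partial derivatives
  f_x(x, y) = y + 2, f_y(x, y) = x - 4*y + 1.
  f_x(P) = 0, f_y(P) = 9 (gradient nonzero, so P is smooth).
Step 3: tangent line at P: 0·(x − 0) + 9·(y − -2) = 0.
Expanding: 9*y + 18 = 0.


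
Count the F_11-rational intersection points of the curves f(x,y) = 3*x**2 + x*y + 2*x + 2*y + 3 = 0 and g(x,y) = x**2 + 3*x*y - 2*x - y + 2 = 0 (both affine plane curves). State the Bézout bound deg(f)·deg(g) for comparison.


Common zeros: {(9, 3)}; count = 1; Bézout bound = 4.

deg(f) = 2, deg(g) = 2, so Bézout bound = 4.
Scan x ∈ F_11. For each x, list the y ∈ F_11 with f(x, y) ≡ 0 and those with g(x, y) ≡ 0 (mod 11); the common zeros in that column are the intersection.
  x = 0: f ≡ 0 at y ∈ {4}; g ≡ 0 at y ∈ {2}; common: ∅.
  x = 1: f ≡ 0 at y ∈ {1}; g ≡ 0 at y ∈ {5}; common: ∅.
  x = 2: f ≡ 0 at y ∈ {9}; g ≡ 0 at y ∈ {4}; common: ∅.
  x = 3: f ≡ 0 at y ∈ {6}; g ≡ 0 at y ∈ {9}; common: ∅.
  x = 4: f ≡ 0 at y ∈ {3}; g ≡ 0 at y ∈ ∅; common: ∅.
  x = 5: f ≡ 0 at y ∈ {0}; g ≡ 0 at y ∈ {9}; common: ∅.
  x = 6: f ≡ 0 at y ∈ {8}; g ≡ 0 at y ∈ {3}; common: ∅.
  x = 7: f ≡ 0 at y ∈ {5}; g ≡ 0 at y ∈ {2}; common: ∅.
  x = 8: f ≡ 0 at y ∈ {2}; g ≡ 0 at y ∈ {5}; common: ∅.
  x = 9: f ≡ 0 at y ∈ {0, 1, 2, 3, 4, 5, 6, 7, 8, 9, 10}; g ≡ 0 at y ∈ {3}; common: {3}.
  x = 10: f ≡ 0 at y ∈ {7}; g ≡ 0 at y ∈ {4}; common: ∅.
Collecting: common zeros = {(9, 3)}, so the count is 1.
Comparison with the Bézout bound: 1 ≤ 4 = deg(f)·deg(g), as expected for curves with no common component (the affine F_11-count falls short of the bound because intersections may lie at infinity, over extension fields, or carry multiplicity).
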